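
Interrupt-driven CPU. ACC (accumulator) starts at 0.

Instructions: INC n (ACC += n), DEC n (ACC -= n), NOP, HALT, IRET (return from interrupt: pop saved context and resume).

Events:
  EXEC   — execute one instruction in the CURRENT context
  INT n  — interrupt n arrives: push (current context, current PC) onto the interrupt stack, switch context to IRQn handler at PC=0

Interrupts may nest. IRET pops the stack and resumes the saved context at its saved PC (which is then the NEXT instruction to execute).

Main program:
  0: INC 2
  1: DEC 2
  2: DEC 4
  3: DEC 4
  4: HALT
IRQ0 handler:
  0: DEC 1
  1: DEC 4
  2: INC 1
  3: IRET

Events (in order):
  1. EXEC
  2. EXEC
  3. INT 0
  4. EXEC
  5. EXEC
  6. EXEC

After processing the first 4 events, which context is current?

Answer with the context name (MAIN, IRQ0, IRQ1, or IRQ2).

Event 1 (EXEC): [MAIN] PC=0: INC 2 -> ACC=2
Event 2 (EXEC): [MAIN] PC=1: DEC 2 -> ACC=0
Event 3 (INT 0): INT 0 arrives: push (MAIN, PC=2), enter IRQ0 at PC=0 (depth now 1)
Event 4 (EXEC): [IRQ0] PC=0: DEC 1 -> ACC=-1

Answer: IRQ0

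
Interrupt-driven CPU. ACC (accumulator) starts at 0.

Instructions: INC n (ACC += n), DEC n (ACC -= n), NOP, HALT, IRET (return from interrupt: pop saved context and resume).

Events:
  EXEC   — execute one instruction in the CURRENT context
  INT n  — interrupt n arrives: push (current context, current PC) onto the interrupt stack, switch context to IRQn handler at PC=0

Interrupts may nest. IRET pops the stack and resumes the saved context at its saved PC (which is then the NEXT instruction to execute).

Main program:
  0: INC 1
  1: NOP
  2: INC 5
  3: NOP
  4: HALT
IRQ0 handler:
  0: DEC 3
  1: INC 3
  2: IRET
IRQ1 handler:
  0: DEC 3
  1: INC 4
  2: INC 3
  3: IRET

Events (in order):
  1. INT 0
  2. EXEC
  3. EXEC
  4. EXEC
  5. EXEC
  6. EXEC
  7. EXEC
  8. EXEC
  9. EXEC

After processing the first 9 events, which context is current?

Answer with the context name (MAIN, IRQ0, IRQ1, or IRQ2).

Event 1 (INT 0): INT 0 arrives: push (MAIN, PC=0), enter IRQ0 at PC=0 (depth now 1)
Event 2 (EXEC): [IRQ0] PC=0: DEC 3 -> ACC=-3
Event 3 (EXEC): [IRQ0] PC=1: INC 3 -> ACC=0
Event 4 (EXEC): [IRQ0] PC=2: IRET -> resume MAIN at PC=0 (depth now 0)
Event 5 (EXEC): [MAIN] PC=0: INC 1 -> ACC=1
Event 6 (EXEC): [MAIN] PC=1: NOP
Event 7 (EXEC): [MAIN] PC=2: INC 5 -> ACC=6
Event 8 (EXEC): [MAIN] PC=3: NOP
Event 9 (EXEC): [MAIN] PC=4: HALT

Answer: MAIN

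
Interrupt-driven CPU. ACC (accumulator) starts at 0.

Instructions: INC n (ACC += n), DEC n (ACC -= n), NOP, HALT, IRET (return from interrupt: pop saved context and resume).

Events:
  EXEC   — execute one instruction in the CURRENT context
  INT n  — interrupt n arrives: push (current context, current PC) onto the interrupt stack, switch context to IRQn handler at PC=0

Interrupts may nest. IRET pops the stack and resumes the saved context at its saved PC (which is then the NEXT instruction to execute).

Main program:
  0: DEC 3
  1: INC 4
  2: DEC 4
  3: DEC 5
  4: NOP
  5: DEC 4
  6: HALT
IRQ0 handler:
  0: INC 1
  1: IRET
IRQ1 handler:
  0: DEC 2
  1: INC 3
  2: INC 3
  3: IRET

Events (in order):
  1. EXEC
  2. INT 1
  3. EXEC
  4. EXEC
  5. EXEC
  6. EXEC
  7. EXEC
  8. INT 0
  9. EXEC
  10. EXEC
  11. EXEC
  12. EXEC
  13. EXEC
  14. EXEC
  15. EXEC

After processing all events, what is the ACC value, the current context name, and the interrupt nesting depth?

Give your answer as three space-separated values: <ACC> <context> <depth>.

Event 1 (EXEC): [MAIN] PC=0: DEC 3 -> ACC=-3
Event 2 (INT 1): INT 1 arrives: push (MAIN, PC=1), enter IRQ1 at PC=0 (depth now 1)
Event 3 (EXEC): [IRQ1] PC=0: DEC 2 -> ACC=-5
Event 4 (EXEC): [IRQ1] PC=1: INC 3 -> ACC=-2
Event 5 (EXEC): [IRQ1] PC=2: INC 3 -> ACC=1
Event 6 (EXEC): [IRQ1] PC=3: IRET -> resume MAIN at PC=1 (depth now 0)
Event 7 (EXEC): [MAIN] PC=1: INC 4 -> ACC=5
Event 8 (INT 0): INT 0 arrives: push (MAIN, PC=2), enter IRQ0 at PC=0 (depth now 1)
Event 9 (EXEC): [IRQ0] PC=0: INC 1 -> ACC=6
Event 10 (EXEC): [IRQ0] PC=1: IRET -> resume MAIN at PC=2 (depth now 0)
Event 11 (EXEC): [MAIN] PC=2: DEC 4 -> ACC=2
Event 12 (EXEC): [MAIN] PC=3: DEC 5 -> ACC=-3
Event 13 (EXEC): [MAIN] PC=4: NOP
Event 14 (EXEC): [MAIN] PC=5: DEC 4 -> ACC=-7
Event 15 (EXEC): [MAIN] PC=6: HALT

Answer: -7 MAIN 0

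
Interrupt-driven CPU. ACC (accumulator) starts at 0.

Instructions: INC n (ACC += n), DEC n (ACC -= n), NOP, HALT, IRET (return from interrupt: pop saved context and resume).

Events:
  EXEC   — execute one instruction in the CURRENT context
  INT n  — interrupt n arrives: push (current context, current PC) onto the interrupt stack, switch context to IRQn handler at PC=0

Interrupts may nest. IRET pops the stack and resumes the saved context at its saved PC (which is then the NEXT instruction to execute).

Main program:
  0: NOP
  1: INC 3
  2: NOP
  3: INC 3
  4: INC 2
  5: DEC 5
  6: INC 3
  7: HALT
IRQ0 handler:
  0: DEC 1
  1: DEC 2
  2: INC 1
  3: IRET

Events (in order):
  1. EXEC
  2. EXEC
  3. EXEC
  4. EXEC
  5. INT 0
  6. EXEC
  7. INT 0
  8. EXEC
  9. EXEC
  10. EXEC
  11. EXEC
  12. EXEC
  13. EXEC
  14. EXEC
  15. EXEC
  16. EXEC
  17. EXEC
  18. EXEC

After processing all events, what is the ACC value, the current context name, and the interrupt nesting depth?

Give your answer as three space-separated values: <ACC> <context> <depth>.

Answer: 2 MAIN 0

Derivation:
Event 1 (EXEC): [MAIN] PC=0: NOP
Event 2 (EXEC): [MAIN] PC=1: INC 3 -> ACC=3
Event 3 (EXEC): [MAIN] PC=2: NOP
Event 4 (EXEC): [MAIN] PC=3: INC 3 -> ACC=6
Event 5 (INT 0): INT 0 arrives: push (MAIN, PC=4), enter IRQ0 at PC=0 (depth now 1)
Event 6 (EXEC): [IRQ0] PC=0: DEC 1 -> ACC=5
Event 7 (INT 0): INT 0 arrives: push (IRQ0, PC=1), enter IRQ0 at PC=0 (depth now 2)
Event 8 (EXEC): [IRQ0] PC=0: DEC 1 -> ACC=4
Event 9 (EXEC): [IRQ0] PC=1: DEC 2 -> ACC=2
Event 10 (EXEC): [IRQ0] PC=2: INC 1 -> ACC=3
Event 11 (EXEC): [IRQ0] PC=3: IRET -> resume IRQ0 at PC=1 (depth now 1)
Event 12 (EXEC): [IRQ0] PC=1: DEC 2 -> ACC=1
Event 13 (EXEC): [IRQ0] PC=2: INC 1 -> ACC=2
Event 14 (EXEC): [IRQ0] PC=3: IRET -> resume MAIN at PC=4 (depth now 0)
Event 15 (EXEC): [MAIN] PC=4: INC 2 -> ACC=4
Event 16 (EXEC): [MAIN] PC=5: DEC 5 -> ACC=-1
Event 17 (EXEC): [MAIN] PC=6: INC 3 -> ACC=2
Event 18 (EXEC): [MAIN] PC=7: HALT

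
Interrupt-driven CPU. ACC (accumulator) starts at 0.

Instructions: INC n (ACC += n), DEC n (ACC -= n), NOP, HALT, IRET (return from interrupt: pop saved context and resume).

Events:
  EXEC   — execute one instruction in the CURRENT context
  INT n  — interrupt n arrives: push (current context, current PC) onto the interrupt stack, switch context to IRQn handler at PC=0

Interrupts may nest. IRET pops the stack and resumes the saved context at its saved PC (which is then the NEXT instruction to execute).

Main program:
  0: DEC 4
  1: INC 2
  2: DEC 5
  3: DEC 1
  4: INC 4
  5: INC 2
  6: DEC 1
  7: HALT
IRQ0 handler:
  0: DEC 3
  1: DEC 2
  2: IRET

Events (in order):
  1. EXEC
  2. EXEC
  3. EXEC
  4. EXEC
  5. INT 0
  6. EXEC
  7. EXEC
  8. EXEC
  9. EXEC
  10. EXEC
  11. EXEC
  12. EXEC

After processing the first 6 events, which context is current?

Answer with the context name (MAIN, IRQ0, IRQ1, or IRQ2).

Event 1 (EXEC): [MAIN] PC=0: DEC 4 -> ACC=-4
Event 2 (EXEC): [MAIN] PC=1: INC 2 -> ACC=-2
Event 3 (EXEC): [MAIN] PC=2: DEC 5 -> ACC=-7
Event 4 (EXEC): [MAIN] PC=3: DEC 1 -> ACC=-8
Event 5 (INT 0): INT 0 arrives: push (MAIN, PC=4), enter IRQ0 at PC=0 (depth now 1)
Event 6 (EXEC): [IRQ0] PC=0: DEC 3 -> ACC=-11

Answer: IRQ0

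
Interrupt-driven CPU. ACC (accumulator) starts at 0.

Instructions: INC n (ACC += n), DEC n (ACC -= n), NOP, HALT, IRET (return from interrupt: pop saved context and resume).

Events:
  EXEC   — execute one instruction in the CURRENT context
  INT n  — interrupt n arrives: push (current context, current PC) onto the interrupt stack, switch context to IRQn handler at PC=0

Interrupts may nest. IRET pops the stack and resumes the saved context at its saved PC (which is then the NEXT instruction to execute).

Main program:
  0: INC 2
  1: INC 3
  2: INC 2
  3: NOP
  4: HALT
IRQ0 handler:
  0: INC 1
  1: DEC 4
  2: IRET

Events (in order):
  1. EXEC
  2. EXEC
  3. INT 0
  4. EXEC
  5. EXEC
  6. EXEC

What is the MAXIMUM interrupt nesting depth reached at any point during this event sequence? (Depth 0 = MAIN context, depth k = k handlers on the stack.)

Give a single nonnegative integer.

Event 1 (EXEC): [MAIN] PC=0: INC 2 -> ACC=2 [depth=0]
Event 2 (EXEC): [MAIN] PC=1: INC 3 -> ACC=5 [depth=0]
Event 3 (INT 0): INT 0 arrives: push (MAIN, PC=2), enter IRQ0 at PC=0 (depth now 1) [depth=1]
Event 4 (EXEC): [IRQ0] PC=0: INC 1 -> ACC=6 [depth=1]
Event 5 (EXEC): [IRQ0] PC=1: DEC 4 -> ACC=2 [depth=1]
Event 6 (EXEC): [IRQ0] PC=2: IRET -> resume MAIN at PC=2 (depth now 0) [depth=0]
Max depth observed: 1

Answer: 1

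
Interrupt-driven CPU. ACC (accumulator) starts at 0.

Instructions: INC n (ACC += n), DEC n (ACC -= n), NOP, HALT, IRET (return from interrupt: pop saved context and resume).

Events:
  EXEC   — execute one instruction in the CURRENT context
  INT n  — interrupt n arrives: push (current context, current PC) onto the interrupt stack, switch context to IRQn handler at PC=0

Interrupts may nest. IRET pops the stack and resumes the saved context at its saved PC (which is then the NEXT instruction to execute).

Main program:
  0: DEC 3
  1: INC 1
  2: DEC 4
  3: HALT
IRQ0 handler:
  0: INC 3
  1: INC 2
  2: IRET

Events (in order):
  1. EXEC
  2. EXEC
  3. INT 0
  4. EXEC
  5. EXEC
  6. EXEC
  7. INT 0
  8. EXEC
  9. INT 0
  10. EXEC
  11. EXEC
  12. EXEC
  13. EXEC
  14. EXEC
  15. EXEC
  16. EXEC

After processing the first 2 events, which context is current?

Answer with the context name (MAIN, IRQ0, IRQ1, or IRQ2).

Event 1 (EXEC): [MAIN] PC=0: DEC 3 -> ACC=-3
Event 2 (EXEC): [MAIN] PC=1: INC 1 -> ACC=-2

Answer: MAIN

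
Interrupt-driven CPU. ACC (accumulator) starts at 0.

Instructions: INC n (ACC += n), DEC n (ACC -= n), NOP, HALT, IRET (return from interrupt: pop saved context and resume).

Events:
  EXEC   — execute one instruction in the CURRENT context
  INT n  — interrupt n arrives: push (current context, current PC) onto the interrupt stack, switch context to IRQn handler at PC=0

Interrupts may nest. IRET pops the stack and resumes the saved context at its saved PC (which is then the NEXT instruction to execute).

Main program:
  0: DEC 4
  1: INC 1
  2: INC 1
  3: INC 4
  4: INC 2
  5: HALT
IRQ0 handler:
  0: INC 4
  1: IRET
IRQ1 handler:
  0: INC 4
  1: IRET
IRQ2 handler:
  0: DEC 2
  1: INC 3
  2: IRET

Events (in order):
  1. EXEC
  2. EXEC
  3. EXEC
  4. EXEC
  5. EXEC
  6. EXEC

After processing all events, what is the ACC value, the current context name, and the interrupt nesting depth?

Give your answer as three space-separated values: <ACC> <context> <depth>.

Answer: 4 MAIN 0

Derivation:
Event 1 (EXEC): [MAIN] PC=0: DEC 4 -> ACC=-4
Event 2 (EXEC): [MAIN] PC=1: INC 1 -> ACC=-3
Event 3 (EXEC): [MAIN] PC=2: INC 1 -> ACC=-2
Event 4 (EXEC): [MAIN] PC=3: INC 4 -> ACC=2
Event 5 (EXEC): [MAIN] PC=4: INC 2 -> ACC=4
Event 6 (EXEC): [MAIN] PC=5: HALT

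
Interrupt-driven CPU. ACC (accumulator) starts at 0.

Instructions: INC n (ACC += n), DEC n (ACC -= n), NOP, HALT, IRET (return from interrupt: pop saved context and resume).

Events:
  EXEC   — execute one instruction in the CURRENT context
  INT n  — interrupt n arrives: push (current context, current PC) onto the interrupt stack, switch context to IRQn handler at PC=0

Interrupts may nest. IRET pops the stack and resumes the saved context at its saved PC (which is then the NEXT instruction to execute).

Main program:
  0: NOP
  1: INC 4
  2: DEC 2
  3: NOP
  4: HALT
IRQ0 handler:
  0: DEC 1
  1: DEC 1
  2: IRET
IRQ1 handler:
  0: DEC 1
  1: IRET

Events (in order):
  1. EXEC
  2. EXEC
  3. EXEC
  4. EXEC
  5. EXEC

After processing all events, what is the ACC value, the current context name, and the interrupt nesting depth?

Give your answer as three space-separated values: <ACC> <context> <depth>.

Event 1 (EXEC): [MAIN] PC=0: NOP
Event 2 (EXEC): [MAIN] PC=1: INC 4 -> ACC=4
Event 3 (EXEC): [MAIN] PC=2: DEC 2 -> ACC=2
Event 4 (EXEC): [MAIN] PC=3: NOP
Event 5 (EXEC): [MAIN] PC=4: HALT

Answer: 2 MAIN 0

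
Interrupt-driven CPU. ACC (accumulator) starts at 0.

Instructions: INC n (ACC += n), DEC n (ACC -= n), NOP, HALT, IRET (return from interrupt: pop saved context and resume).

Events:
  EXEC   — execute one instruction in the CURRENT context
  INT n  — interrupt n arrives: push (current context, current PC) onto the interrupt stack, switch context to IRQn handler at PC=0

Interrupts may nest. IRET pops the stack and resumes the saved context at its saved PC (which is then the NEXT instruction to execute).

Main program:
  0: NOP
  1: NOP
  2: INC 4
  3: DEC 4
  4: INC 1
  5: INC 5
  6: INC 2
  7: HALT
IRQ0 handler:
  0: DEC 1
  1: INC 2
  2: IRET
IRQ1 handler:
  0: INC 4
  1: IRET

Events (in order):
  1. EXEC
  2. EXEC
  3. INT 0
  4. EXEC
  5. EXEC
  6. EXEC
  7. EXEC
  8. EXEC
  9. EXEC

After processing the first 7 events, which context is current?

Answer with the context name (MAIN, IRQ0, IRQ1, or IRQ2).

Event 1 (EXEC): [MAIN] PC=0: NOP
Event 2 (EXEC): [MAIN] PC=1: NOP
Event 3 (INT 0): INT 0 arrives: push (MAIN, PC=2), enter IRQ0 at PC=0 (depth now 1)
Event 4 (EXEC): [IRQ0] PC=0: DEC 1 -> ACC=-1
Event 5 (EXEC): [IRQ0] PC=1: INC 2 -> ACC=1
Event 6 (EXEC): [IRQ0] PC=2: IRET -> resume MAIN at PC=2 (depth now 0)
Event 7 (EXEC): [MAIN] PC=2: INC 4 -> ACC=5

Answer: MAIN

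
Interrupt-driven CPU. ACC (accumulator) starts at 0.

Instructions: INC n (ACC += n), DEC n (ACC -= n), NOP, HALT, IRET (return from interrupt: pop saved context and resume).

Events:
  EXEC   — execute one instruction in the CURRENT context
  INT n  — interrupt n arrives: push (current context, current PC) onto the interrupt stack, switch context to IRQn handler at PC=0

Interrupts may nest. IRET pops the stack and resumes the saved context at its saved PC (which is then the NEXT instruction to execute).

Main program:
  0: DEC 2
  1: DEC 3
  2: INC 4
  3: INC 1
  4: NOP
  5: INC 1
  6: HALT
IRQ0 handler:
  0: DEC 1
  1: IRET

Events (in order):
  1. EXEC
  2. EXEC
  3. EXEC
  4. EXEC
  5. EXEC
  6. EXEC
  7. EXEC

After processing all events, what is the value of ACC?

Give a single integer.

Event 1 (EXEC): [MAIN] PC=0: DEC 2 -> ACC=-2
Event 2 (EXEC): [MAIN] PC=1: DEC 3 -> ACC=-5
Event 3 (EXEC): [MAIN] PC=2: INC 4 -> ACC=-1
Event 4 (EXEC): [MAIN] PC=3: INC 1 -> ACC=0
Event 5 (EXEC): [MAIN] PC=4: NOP
Event 6 (EXEC): [MAIN] PC=5: INC 1 -> ACC=1
Event 7 (EXEC): [MAIN] PC=6: HALT

Answer: 1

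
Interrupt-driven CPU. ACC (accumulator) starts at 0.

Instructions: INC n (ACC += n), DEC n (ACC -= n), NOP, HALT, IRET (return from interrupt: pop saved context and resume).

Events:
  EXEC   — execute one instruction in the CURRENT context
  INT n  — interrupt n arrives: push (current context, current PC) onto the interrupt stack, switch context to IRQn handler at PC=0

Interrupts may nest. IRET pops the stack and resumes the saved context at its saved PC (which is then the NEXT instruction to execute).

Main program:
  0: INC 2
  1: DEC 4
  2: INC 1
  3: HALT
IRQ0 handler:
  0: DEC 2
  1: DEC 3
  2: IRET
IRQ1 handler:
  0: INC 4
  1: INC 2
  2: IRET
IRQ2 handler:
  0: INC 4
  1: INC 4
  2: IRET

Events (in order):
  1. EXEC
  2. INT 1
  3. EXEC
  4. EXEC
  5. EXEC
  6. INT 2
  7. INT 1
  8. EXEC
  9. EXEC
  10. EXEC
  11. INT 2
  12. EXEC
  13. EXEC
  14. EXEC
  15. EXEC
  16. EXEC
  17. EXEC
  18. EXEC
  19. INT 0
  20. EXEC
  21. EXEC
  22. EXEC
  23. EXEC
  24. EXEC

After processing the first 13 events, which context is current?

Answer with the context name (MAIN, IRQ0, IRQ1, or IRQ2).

Answer: IRQ2

Derivation:
Event 1 (EXEC): [MAIN] PC=0: INC 2 -> ACC=2
Event 2 (INT 1): INT 1 arrives: push (MAIN, PC=1), enter IRQ1 at PC=0 (depth now 1)
Event 3 (EXEC): [IRQ1] PC=0: INC 4 -> ACC=6
Event 4 (EXEC): [IRQ1] PC=1: INC 2 -> ACC=8
Event 5 (EXEC): [IRQ1] PC=2: IRET -> resume MAIN at PC=1 (depth now 0)
Event 6 (INT 2): INT 2 arrives: push (MAIN, PC=1), enter IRQ2 at PC=0 (depth now 1)
Event 7 (INT 1): INT 1 arrives: push (IRQ2, PC=0), enter IRQ1 at PC=0 (depth now 2)
Event 8 (EXEC): [IRQ1] PC=0: INC 4 -> ACC=12
Event 9 (EXEC): [IRQ1] PC=1: INC 2 -> ACC=14
Event 10 (EXEC): [IRQ1] PC=2: IRET -> resume IRQ2 at PC=0 (depth now 1)
Event 11 (INT 2): INT 2 arrives: push (IRQ2, PC=0), enter IRQ2 at PC=0 (depth now 2)
Event 12 (EXEC): [IRQ2] PC=0: INC 4 -> ACC=18
Event 13 (EXEC): [IRQ2] PC=1: INC 4 -> ACC=22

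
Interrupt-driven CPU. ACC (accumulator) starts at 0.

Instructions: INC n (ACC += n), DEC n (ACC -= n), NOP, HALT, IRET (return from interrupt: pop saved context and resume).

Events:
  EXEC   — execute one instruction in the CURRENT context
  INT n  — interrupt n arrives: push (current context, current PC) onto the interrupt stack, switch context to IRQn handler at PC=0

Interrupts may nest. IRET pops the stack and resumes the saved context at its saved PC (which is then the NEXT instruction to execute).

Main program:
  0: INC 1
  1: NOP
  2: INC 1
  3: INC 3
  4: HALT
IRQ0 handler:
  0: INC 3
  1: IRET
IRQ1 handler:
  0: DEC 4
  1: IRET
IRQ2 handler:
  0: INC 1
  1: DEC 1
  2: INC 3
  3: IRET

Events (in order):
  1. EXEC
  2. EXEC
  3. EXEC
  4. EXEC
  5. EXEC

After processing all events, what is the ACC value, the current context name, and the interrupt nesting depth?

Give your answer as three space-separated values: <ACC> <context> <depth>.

Event 1 (EXEC): [MAIN] PC=0: INC 1 -> ACC=1
Event 2 (EXEC): [MAIN] PC=1: NOP
Event 3 (EXEC): [MAIN] PC=2: INC 1 -> ACC=2
Event 4 (EXEC): [MAIN] PC=3: INC 3 -> ACC=5
Event 5 (EXEC): [MAIN] PC=4: HALT

Answer: 5 MAIN 0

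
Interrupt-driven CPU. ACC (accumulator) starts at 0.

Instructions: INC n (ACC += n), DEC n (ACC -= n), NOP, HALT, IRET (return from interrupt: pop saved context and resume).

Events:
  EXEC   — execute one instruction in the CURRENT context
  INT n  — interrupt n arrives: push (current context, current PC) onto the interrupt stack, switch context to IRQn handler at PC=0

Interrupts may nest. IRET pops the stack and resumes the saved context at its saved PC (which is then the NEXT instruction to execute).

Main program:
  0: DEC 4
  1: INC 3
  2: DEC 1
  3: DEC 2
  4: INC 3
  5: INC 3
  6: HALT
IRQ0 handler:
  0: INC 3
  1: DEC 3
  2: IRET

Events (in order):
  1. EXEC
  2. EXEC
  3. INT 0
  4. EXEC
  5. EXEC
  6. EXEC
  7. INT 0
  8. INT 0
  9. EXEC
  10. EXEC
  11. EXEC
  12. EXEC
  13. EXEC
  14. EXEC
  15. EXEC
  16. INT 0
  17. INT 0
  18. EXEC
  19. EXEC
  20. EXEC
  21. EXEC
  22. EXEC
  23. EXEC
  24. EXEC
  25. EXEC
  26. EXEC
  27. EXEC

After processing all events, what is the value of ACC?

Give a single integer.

Event 1 (EXEC): [MAIN] PC=0: DEC 4 -> ACC=-4
Event 2 (EXEC): [MAIN] PC=1: INC 3 -> ACC=-1
Event 3 (INT 0): INT 0 arrives: push (MAIN, PC=2), enter IRQ0 at PC=0 (depth now 1)
Event 4 (EXEC): [IRQ0] PC=0: INC 3 -> ACC=2
Event 5 (EXEC): [IRQ0] PC=1: DEC 3 -> ACC=-1
Event 6 (EXEC): [IRQ0] PC=2: IRET -> resume MAIN at PC=2 (depth now 0)
Event 7 (INT 0): INT 0 arrives: push (MAIN, PC=2), enter IRQ0 at PC=0 (depth now 1)
Event 8 (INT 0): INT 0 arrives: push (IRQ0, PC=0), enter IRQ0 at PC=0 (depth now 2)
Event 9 (EXEC): [IRQ0] PC=0: INC 3 -> ACC=2
Event 10 (EXEC): [IRQ0] PC=1: DEC 3 -> ACC=-1
Event 11 (EXEC): [IRQ0] PC=2: IRET -> resume IRQ0 at PC=0 (depth now 1)
Event 12 (EXEC): [IRQ0] PC=0: INC 3 -> ACC=2
Event 13 (EXEC): [IRQ0] PC=1: DEC 3 -> ACC=-1
Event 14 (EXEC): [IRQ0] PC=2: IRET -> resume MAIN at PC=2 (depth now 0)
Event 15 (EXEC): [MAIN] PC=2: DEC 1 -> ACC=-2
Event 16 (INT 0): INT 0 arrives: push (MAIN, PC=3), enter IRQ0 at PC=0 (depth now 1)
Event 17 (INT 0): INT 0 arrives: push (IRQ0, PC=0), enter IRQ0 at PC=0 (depth now 2)
Event 18 (EXEC): [IRQ0] PC=0: INC 3 -> ACC=1
Event 19 (EXEC): [IRQ0] PC=1: DEC 3 -> ACC=-2
Event 20 (EXEC): [IRQ0] PC=2: IRET -> resume IRQ0 at PC=0 (depth now 1)
Event 21 (EXEC): [IRQ0] PC=0: INC 3 -> ACC=1
Event 22 (EXEC): [IRQ0] PC=1: DEC 3 -> ACC=-2
Event 23 (EXEC): [IRQ0] PC=2: IRET -> resume MAIN at PC=3 (depth now 0)
Event 24 (EXEC): [MAIN] PC=3: DEC 2 -> ACC=-4
Event 25 (EXEC): [MAIN] PC=4: INC 3 -> ACC=-1
Event 26 (EXEC): [MAIN] PC=5: INC 3 -> ACC=2
Event 27 (EXEC): [MAIN] PC=6: HALT

Answer: 2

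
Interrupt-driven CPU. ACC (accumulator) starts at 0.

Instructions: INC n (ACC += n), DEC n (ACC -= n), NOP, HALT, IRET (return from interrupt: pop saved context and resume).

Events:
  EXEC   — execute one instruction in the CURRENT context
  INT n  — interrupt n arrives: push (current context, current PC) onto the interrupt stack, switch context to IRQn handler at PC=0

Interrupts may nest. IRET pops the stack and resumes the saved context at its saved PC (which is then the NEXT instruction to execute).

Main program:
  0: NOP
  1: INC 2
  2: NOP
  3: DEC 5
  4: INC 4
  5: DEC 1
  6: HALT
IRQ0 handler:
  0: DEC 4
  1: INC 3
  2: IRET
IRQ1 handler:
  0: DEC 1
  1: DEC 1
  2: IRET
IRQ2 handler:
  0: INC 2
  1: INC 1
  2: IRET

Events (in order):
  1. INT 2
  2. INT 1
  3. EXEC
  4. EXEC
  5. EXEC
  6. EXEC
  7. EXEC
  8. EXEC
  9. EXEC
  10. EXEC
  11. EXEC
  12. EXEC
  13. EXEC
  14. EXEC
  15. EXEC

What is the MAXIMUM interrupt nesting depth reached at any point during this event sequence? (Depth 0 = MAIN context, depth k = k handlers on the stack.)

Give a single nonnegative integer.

Event 1 (INT 2): INT 2 arrives: push (MAIN, PC=0), enter IRQ2 at PC=0 (depth now 1) [depth=1]
Event 2 (INT 1): INT 1 arrives: push (IRQ2, PC=0), enter IRQ1 at PC=0 (depth now 2) [depth=2]
Event 3 (EXEC): [IRQ1] PC=0: DEC 1 -> ACC=-1 [depth=2]
Event 4 (EXEC): [IRQ1] PC=1: DEC 1 -> ACC=-2 [depth=2]
Event 5 (EXEC): [IRQ1] PC=2: IRET -> resume IRQ2 at PC=0 (depth now 1) [depth=1]
Event 6 (EXEC): [IRQ2] PC=0: INC 2 -> ACC=0 [depth=1]
Event 7 (EXEC): [IRQ2] PC=1: INC 1 -> ACC=1 [depth=1]
Event 8 (EXEC): [IRQ2] PC=2: IRET -> resume MAIN at PC=0 (depth now 0) [depth=0]
Event 9 (EXEC): [MAIN] PC=0: NOP [depth=0]
Event 10 (EXEC): [MAIN] PC=1: INC 2 -> ACC=3 [depth=0]
Event 11 (EXEC): [MAIN] PC=2: NOP [depth=0]
Event 12 (EXEC): [MAIN] PC=3: DEC 5 -> ACC=-2 [depth=0]
Event 13 (EXEC): [MAIN] PC=4: INC 4 -> ACC=2 [depth=0]
Event 14 (EXEC): [MAIN] PC=5: DEC 1 -> ACC=1 [depth=0]
Event 15 (EXEC): [MAIN] PC=6: HALT [depth=0]
Max depth observed: 2

Answer: 2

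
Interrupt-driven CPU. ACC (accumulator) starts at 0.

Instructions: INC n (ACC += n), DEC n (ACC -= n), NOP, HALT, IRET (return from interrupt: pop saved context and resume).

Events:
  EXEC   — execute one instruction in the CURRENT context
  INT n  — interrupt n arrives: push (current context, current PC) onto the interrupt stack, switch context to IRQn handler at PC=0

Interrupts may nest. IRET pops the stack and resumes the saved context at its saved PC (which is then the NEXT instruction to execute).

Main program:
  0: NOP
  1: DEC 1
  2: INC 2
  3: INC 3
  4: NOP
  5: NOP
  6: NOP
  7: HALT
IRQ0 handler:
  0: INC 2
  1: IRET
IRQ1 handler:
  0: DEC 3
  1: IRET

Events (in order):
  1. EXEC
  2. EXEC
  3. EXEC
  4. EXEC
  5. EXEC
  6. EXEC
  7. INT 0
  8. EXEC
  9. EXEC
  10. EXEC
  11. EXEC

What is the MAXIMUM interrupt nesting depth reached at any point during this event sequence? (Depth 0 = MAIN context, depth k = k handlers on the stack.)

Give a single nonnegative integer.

Event 1 (EXEC): [MAIN] PC=0: NOP [depth=0]
Event 2 (EXEC): [MAIN] PC=1: DEC 1 -> ACC=-1 [depth=0]
Event 3 (EXEC): [MAIN] PC=2: INC 2 -> ACC=1 [depth=0]
Event 4 (EXEC): [MAIN] PC=3: INC 3 -> ACC=4 [depth=0]
Event 5 (EXEC): [MAIN] PC=4: NOP [depth=0]
Event 6 (EXEC): [MAIN] PC=5: NOP [depth=0]
Event 7 (INT 0): INT 0 arrives: push (MAIN, PC=6), enter IRQ0 at PC=0 (depth now 1) [depth=1]
Event 8 (EXEC): [IRQ0] PC=0: INC 2 -> ACC=6 [depth=1]
Event 9 (EXEC): [IRQ0] PC=1: IRET -> resume MAIN at PC=6 (depth now 0) [depth=0]
Event 10 (EXEC): [MAIN] PC=6: NOP [depth=0]
Event 11 (EXEC): [MAIN] PC=7: HALT [depth=0]
Max depth observed: 1

Answer: 1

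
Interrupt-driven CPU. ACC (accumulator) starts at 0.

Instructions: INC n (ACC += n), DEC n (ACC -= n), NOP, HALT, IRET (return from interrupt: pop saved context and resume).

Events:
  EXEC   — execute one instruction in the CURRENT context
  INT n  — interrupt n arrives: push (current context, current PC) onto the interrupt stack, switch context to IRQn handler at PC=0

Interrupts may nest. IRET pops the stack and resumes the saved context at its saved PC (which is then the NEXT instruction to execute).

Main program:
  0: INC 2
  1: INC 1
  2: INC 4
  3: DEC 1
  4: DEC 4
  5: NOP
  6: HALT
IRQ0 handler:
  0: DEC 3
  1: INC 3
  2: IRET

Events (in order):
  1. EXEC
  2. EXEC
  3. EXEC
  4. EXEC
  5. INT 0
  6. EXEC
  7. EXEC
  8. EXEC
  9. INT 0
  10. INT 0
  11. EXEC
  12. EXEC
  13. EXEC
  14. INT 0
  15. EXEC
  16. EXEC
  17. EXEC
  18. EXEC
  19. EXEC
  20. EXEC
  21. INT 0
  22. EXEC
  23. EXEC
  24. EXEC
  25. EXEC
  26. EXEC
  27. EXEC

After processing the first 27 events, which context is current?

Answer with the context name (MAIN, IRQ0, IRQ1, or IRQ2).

Event 1 (EXEC): [MAIN] PC=0: INC 2 -> ACC=2
Event 2 (EXEC): [MAIN] PC=1: INC 1 -> ACC=3
Event 3 (EXEC): [MAIN] PC=2: INC 4 -> ACC=7
Event 4 (EXEC): [MAIN] PC=3: DEC 1 -> ACC=6
Event 5 (INT 0): INT 0 arrives: push (MAIN, PC=4), enter IRQ0 at PC=0 (depth now 1)
Event 6 (EXEC): [IRQ0] PC=0: DEC 3 -> ACC=3
Event 7 (EXEC): [IRQ0] PC=1: INC 3 -> ACC=6
Event 8 (EXEC): [IRQ0] PC=2: IRET -> resume MAIN at PC=4 (depth now 0)
Event 9 (INT 0): INT 0 arrives: push (MAIN, PC=4), enter IRQ0 at PC=0 (depth now 1)
Event 10 (INT 0): INT 0 arrives: push (IRQ0, PC=0), enter IRQ0 at PC=0 (depth now 2)
Event 11 (EXEC): [IRQ0] PC=0: DEC 3 -> ACC=3
Event 12 (EXEC): [IRQ0] PC=1: INC 3 -> ACC=6
Event 13 (EXEC): [IRQ0] PC=2: IRET -> resume IRQ0 at PC=0 (depth now 1)
Event 14 (INT 0): INT 0 arrives: push (IRQ0, PC=0), enter IRQ0 at PC=0 (depth now 2)
Event 15 (EXEC): [IRQ0] PC=0: DEC 3 -> ACC=3
Event 16 (EXEC): [IRQ0] PC=1: INC 3 -> ACC=6
Event 17 (EXEC): [IRQ0] PC=2: IRET -> resume IRQ0 at PC=0 (depth now 1)
Event 18 (EXEC): [IRQ0] PC=0: DEC 3 -> ACC=3
Event 19 (EXEC): [IRQ0] PC=1: INC 3 -> ACC=6
Event 20 (EXEC): [IRQ0] PC=2: IRET -> resume MAIN at PC=4 (depth now 0)
Event 21 (INT 0): INT 0 arrives: push (MAIN, PC=4), enter IRQ0 at PC=0 (depth now 1)
Event 22 (EXEC): [IRQ0] PC=0: DEC 3 -> ACC=3
Event 23 (EXEC): [IRQ0] PC=1: INC 3 -> ACC=6
Event 24 (EXEC): [IRQ0] PC=2: IRET -> resume MAIN at PC=4 (depth now 0)
Event 25 (EXEC): [MAIN] PC=4: DEC 4 -> ACC=2
Event 26 (EXEC): [MAIN] PC=5: NOP
Event 27 (EXEC): [MAIN] PC=6: HALT

Answer: MAIN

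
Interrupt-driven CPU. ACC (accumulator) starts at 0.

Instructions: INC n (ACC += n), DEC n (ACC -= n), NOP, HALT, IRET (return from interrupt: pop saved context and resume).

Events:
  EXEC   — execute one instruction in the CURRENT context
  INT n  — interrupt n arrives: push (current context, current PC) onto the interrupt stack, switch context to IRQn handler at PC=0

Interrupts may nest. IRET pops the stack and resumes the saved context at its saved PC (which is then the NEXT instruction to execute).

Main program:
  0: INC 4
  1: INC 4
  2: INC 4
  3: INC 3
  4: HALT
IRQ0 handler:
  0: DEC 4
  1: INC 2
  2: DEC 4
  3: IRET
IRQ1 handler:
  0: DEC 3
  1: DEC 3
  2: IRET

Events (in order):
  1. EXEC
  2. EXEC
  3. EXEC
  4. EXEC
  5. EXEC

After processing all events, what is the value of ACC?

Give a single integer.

Event 1 (EXEC): [MAIN] PC=0: INC 4 -> ACC=4
Event 2 (EXEC): [MAIN] PC=1: INC 4 -> ACC=8
Event 3 (EXEC): [MAIN] PC=2: INC 4 -> ACC=12
Event 4 (EXEC): [MAIN] PC=3: INC 3 -> ACC=15
Event 5 (EXEC): [MAIN] PC=4: HALT

Answer: 15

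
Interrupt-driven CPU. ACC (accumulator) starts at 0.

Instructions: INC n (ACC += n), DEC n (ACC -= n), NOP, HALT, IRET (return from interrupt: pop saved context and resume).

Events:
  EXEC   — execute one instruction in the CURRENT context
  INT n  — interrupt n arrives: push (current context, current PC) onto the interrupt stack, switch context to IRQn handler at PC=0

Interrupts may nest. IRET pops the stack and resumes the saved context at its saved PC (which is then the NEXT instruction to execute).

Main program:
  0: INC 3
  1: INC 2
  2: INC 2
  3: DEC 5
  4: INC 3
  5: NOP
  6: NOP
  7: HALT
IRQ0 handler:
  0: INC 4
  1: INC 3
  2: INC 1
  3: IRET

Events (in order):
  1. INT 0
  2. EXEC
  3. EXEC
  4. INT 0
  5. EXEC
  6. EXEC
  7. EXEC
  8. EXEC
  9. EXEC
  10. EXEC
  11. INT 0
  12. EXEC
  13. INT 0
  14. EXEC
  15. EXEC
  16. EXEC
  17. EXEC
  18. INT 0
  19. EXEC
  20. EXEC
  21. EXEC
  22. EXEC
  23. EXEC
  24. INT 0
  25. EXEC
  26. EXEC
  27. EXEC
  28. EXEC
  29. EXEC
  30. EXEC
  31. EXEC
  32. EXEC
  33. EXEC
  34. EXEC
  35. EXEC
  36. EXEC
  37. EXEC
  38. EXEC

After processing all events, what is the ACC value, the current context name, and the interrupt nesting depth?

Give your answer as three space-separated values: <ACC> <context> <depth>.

Answer: 53 MAIN 0

Derivation:
Event 1 (INT 0): INT 0 arrives: push (MAIN, PC=0), enter IRQ0 at PC=0 (depth now 1)
Event 2 (EXEC): [IRQ0] PC=0: INC 4 -> ACC=4
Event 3 (EXEC): [IRQ0] PC=1: INC 3 -> ACC=7
Event 4 (INT 0): INT 0 arrives: push (IRQ0, PC=2), enter IRQ0 at PC=0 (depth now 2)
Event 5 (EXEC): [IRQ0] PC=0: INC 4 -> ACC=11
Event 6 (EXEC): [IRQ0] PC=1: INC 3 -> ACC=14
Event 7 (EXEC): [IRQ0] PC=2: INC 1 -> ACC=15
Event 8 (EXEC): [IRQ0] PC=3: IRET -> resume IRQ0 at PC=2 (depth now 1)
Event 9 (EXEC): [IRQ0] PC=2: INC 1 -> ACC=16
Event 10 (EXEC): [IRQ0] PC=3: IRET -> resume MAIN at PC=0 (depth now 0)
Event 11 (INT 0): INT 0 arrives: push (MAIN, PC=0), enter IRQ0 at PC=0 (depth now 1)
Event 12 (EXEC): [IRQ0] PC=0: INC 4 -> ACC=20
Event 13 (INT 0): INT 0 arrives: push (IRQ0, PC=1), enter IRQ0 at PC=0 (depth now 2)
Event 14 (EXEC): [IRQ0] PC=0: INC 4 -> ACC=24
Event 15 (EXEC): [IRQ0] PC=1: INC 3 -> ACC=27
Event 16 (EXEC): [IRQ0] PC=2: INC 1 -> ACC=28
Event 17 (EXEC): [IRQ0] PC=3: IRET -> resume IRQ0 at PC=1 (depth now 1)
Event 18 (INT 0): INT 0 arrives: push (IRQ0, PC=1), enter IRQ0 at PC=0 (depth now 2)
Event 19 (EXEC): [IRQ0] PC=0: INC 4 -> ACC=32
Event 20 (EXEC): [IRQ0] PC=1: INC 3 -> ACC=35
Event 21 (EXEC): [IRQ0] PC=2: INC 1 -> ACC=36
Event 22 (EXEC): [IRQ0] PC=3: IRET -> resume IRQ0 at PC=1 (depth now 1)
Event 23 (EXEC): [IRQ0] PC=1: INC 3 -> ACC=39
Event 24 (INT 0): INT 0 arrives: push (IRQ0, PC=2), enter IRQ0 at PC=0 (depth now 2)
Event 25 (EXEC): [IRQ0] PC=0: INC 4 -> ACC=43
Event 26 (EXEC): [IRQ0] PC=1: INC 3 -> ACC=46
Event 27 (EXEC): [IRQ0] PC=2: INC 1 -> ACC=47
Event 28 (EXEC): [IRQ0] PC=3: IRET -> resume IRQ0 at PC=2 (depth now 1)
Event 29 (EXEC): [IRQ0] PC=2: INC 1 -> ACC=48
Event 30 (EXEC): [IRQ0] PC=3: IRET -> resume MAIN at PC=0 (depth now 0)
Event 31 (EXEC): [MAIN] PC=0: INC 3 -> ACC=51
Event 32 (EXEC): [MAIN] PC=1: INC 2 -> ACC=53
Event 33 (EXEC): [MAIN] PC=2: INC 2 -> ACC=55
Event 34 (EXEC): [MAIN] PC=3: DEC 5 -> ACC=50
Event 35 (EXEC): [MAIN] PC=4: INC 3 -> ACC=53
Event 36 (EXEC): [MAIN] PC=5: NOP
Event 37 (EXEC): [MAIN] PC=6: NOP
Event 38 (EXEC): [MAIN] PC=7: HALT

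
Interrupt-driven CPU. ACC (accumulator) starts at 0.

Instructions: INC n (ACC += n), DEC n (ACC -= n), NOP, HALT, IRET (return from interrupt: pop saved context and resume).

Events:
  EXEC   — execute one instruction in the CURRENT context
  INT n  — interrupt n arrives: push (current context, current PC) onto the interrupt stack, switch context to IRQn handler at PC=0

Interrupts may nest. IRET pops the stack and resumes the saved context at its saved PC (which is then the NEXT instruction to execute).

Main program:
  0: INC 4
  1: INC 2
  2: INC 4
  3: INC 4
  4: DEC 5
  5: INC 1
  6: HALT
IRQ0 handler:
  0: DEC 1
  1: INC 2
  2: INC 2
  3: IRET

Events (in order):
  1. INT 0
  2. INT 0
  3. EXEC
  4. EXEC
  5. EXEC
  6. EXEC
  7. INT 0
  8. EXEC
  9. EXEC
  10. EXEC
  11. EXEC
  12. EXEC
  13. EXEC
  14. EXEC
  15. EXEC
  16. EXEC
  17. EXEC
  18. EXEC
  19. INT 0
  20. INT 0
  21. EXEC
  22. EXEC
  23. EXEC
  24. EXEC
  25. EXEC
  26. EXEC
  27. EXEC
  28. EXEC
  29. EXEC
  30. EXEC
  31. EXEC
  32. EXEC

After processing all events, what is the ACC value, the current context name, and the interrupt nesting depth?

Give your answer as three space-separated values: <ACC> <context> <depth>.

Answer: 25 MAIN 0

Derivation:
Event 1 (INT 0): INT 0 arrives: push (MAIN, PC=0), enter IRQ0 at PC=0 (depth now 1)
Event 2 (INT 0): INT 0 arrives: push (IRQ0, PC=0), enter IRQ0 at PC=0 (depth now 2)
Event 3 (EXEC): [IRQ0] PC=0: DEC 1 -> ACC=-1
Event 4 (EXEC): [IRQ0] PC=1: INC 2 -> ACC=1
Event 5 (EXEC): [IRQ0] PC=2: INC 2 -> ACC=3
Event 6 (EXEC): [IRQ0] PC=3: IRET -> resume IRQ0 at PC=0 (depth now 1)
Event 7 (INT 0): INT 0 arrives: push (IRQ0, PC=0), enter IRQ0 at PC=0 (depth now 2)
Event 8 (EXEC): [IRQ0] PC=0: DEC 1 -> ACC=2
Event 9 (EXEC): [IRQ0] PC=1: INC 2 -> ACC=4
Event 10 (EXEC): [IRQ0] PC=2: INC 2 -> ACC=6
Event 11 (EXEC): [IRQ0] PC=3: IRET -> resume IRQ0 at PC=0 (depth now 1)
Event 12 (EXEC): [IRQ0] PC=0: DEC 1 -> ACC=5
Event 13 (EXEC): [IRQ0] PC=1: INC 2 -> ACC=7
Event 14 (EXEC): [IRQ0] PC=2: INC 2 -> ACC=9
Event 15 (EXEC): [IRQ0] PC=3: IRET -> resume MAIN at PC=0 (depth now 0)
Event 16 (EXEC): [MAIN] PC=0: INC 4 -> ACC=13
Event 17 (EXEC): [MAIN] PC=1: INC 2 -> ACC=15
Event 18 (EXEC): [MAIN] PC=2: INC 4 -> ACC=19
Event 19 (INT 0): INT 0 arrives: push (MAIN, PC=3), enter IRQ0 at PC=0 (depth now 1)
Event 20 (INT 0): INT 0 arrives: push (IRQ0, PC=0), enter IRQ0 at PC=0 (depth now 2)
Event 21 (EXEC): [IRQ0] PC=0: DEC 1 -> ACC=18
Event 22 (EXEC): [IRQ0] PC=1: INC 2 -> ACC=20
Event 23 (EXEC): [IRQ0] PC=2: INC 2 -> ACC=22
Event 24 (EXEC): [IRQ0] PC=3: IRET -> resume IRQ0 at PC=0 (depth now 1)
Event 25 (EXEC): [IRQ0] PC=0: DEC 1 -> ACC=21
Event 26 (EXEC): [IRQ0] PC=1: INC 2 -> ACC=23
Event 27 (EXEC): [IRQ0] PC=2: INC 2 -> ACC=25
Event 28 (EXEC): [IRQ0] PC=3: IRET -> resume MAIN at PC=3 (depth now 0)
Event 29 (EXEC): [MAIN] PC=3: INC 4 -> ACC=29
Event 30 (EXEC): [MAIN] PC=4: DEC 5 -> ACC=24
Event 31 (EXEC): [MAIN] PC=5: INC 1 -> ACC=25
Event 32 (EXEC): [MAIN] PC=6: HALT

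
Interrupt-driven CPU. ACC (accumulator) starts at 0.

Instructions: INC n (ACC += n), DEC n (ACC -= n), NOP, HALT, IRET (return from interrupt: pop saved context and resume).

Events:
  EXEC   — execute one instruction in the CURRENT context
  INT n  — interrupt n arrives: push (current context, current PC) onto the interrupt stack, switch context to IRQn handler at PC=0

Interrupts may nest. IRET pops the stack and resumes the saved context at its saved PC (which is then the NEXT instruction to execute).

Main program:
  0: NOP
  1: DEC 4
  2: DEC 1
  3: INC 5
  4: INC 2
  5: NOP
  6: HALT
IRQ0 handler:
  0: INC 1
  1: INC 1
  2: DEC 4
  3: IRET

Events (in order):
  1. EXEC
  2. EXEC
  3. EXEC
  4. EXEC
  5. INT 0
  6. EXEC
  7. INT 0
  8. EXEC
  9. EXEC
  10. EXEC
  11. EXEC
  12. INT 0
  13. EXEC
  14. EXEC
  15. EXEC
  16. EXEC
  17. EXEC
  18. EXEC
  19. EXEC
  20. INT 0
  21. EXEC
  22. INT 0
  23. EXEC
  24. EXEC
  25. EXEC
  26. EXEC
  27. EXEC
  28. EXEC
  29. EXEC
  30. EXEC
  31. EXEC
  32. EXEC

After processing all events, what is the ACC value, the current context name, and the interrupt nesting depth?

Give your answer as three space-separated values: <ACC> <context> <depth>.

Answer: -8 MAIN 0

Derivation:
Event 1 (EXEC): [MAIN] PC=0: NOP
Event 2 (EXEC): [MAIN] PC=1: DEC 4 -> ACC=-4
Event 3 (EXEC): [MAIN] PC=2: DEC 1 -> ACC=-5
Event 4 (EXEC): [MAIN] PC=3: INC 5 -> ACC=0
Event 5 (INT 0): INT 0 arrives: push (MAIN, PC=4), enter IRQ0 at PC=0 (depth now 1)
Event 6 (EXEC): [IRQ0] PC=0: INC 1 -> ACC=1
Event 7 (INT 0): INT 0 arrives: push (IRQ0, PC=1), enter IRQ0 at PC=0 (depth now 2)
Event 8 (EXEC): [IRQ0] PC=0: INC 1 -> ACC=2
Event 9 (EXEC): [IRQ0] PC=1: INC 1 -> ACC=3
Event 10 (EXEC): [IRQ0] PC=2: DEC 4 -> ACC=-1
Event 11 (EXEC): [IRQ0] PC=3: IRET -> resume IRQ0 at PC=1 (depth now 1)
Event 12 (INT 0): INT 0 arrives: push (IRQ0, PC=1), enter IRQ0 at PC=0 (depth now 2)
Event 13 (EXEC): [IRQ0] PC=0: INC 1 -> ACC=0
Event 14 (EXEC): [IRQ0] PC=1: INC 1 -> ACC=1
Event 15 (EXEC): [IRQ0] PC=2: DEC 4 -> ACC=-3
Event 16 (EXEC): [IRQ0] PC=3: IRET -> resume IRQ0 at PC=1 (depth now 1)
Event 17 (EXEC): [IRQ0] PC=1: INC 1 -> ACC=-2
Event 18 (EXEC): [IRQ0] PC=2: DEC 4 -> ACC=-6
Event 19 (EXEC): [IRQ0] PC=3: IRET -> resume MAIN at PC=4 (depth now 0)
Event 20 (INT 0): INT 0 arrives: push (MAIN, PC=4), enter IRQ0 at PC=0 (depth now 1)
Event 21 (EXEC): [IRQ0] PC=0: INC 1 -> ACC=-5
Event 22 (INT 0): INT 0 arrives: push (IRQ0, PC=1), enter IRQ0 at PC=0 (depth now 2)
Event 23 (EXEC): [IRQ0] PC=0: INC 1 -> ACC=-4
Event 24 (EXEC): [IRQ0] PC=1: INC 1 -> ACC=-3
Event 25 (EXEC): [IRQ0] PC=2: DEC 4 -> ACC=-7
Event 26 (EXEC): [IRQ0] PC=3: IRET -> resume IRQ0 at PC=1 (depth now 1)
Event 27 (EXEC): [IRQ0] PC=1: INC 1 -> ACC=-6
Event 28 (EXEC): [IRQ0] PC=2: DEC 4 -> ACC=-10
Event 29 (EXEC): [IRQ0] PC=3: IRET -> resume MAIN at PC=4 (depth now 0)
Event 30 (EXEC): [MAIN] PC=4: INC 2 -> ACC=-8
Event 31 (EXEC): [MAIN] PC=5: NOP
Event 32 (EXEC): [MAIN] PC=6: HALT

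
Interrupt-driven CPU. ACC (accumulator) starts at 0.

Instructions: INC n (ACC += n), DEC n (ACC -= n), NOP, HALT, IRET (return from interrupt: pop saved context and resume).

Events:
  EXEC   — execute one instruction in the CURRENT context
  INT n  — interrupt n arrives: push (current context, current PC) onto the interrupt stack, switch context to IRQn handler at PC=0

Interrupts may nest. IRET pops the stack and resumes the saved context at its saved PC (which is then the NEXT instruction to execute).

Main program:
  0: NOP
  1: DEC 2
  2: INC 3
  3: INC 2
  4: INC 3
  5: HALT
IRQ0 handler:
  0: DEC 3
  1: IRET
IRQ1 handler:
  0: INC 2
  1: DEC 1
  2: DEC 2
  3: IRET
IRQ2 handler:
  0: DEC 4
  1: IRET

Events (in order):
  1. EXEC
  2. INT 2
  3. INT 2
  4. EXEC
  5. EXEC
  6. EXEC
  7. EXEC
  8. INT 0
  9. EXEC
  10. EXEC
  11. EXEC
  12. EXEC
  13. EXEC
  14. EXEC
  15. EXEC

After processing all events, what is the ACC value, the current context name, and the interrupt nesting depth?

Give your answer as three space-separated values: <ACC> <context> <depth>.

Answer: -5 MAIN 0

Derivation:
Event 1 (EXEC): [MAIN] PC=0: NOP
Event 2 (INT 2): INT 2 arrives: push (MAIN, PC=1), enter IRQ2 at PC=0 (depth now 1)
Event 3 (INT 2): INT 2 arrives: push (IRQ2, PC=0), enter IRQ2 at PC=0 (depth now 2)
Event 4 (EXEC): [IRQ2] PC=0: DEC 4 -> ACC=-4
Event 5 (EXEC): [IRQ2] PC=1: IRET -> resume IRQ2 at PC=0 (depth now 1)
Event 6 (EXEC): [IRQ2] PC=0: DEC 4 -> ACC=-8
Event 7 (EXEC): [IRQ2] PC=1: IRET -> resume MAIN at PC=1 (depth now 0)
Event 8 (INT 0): INT 0 arrives: push (MAIN, PC=1), enter IRQ0 at PC=0 (depth now 1)
Event 9 (EXEC): [IRQ0] PC=0: DEC 3 -> ACC=-11
Event 10 (EXEC): [IRQ0] PC=1: IRET -> resume MAIN at PC=1 (depth now 0)
Event 11 (EXEC): [MAIN] PC=1: DEC 2 -> ACC=-13
Event 12 (EXEC): [MAIN] PC=2: INC 3 -> ACC=-10
Event 13 (EXEC): [MAIN] PC=3: INC 2 -> ACC=-8
Event 14 (EXEC): [MAIN] PC=4: INC 3 -> ACC=-5
Event 15 (EXEC): [MAIN] PC=5: HALT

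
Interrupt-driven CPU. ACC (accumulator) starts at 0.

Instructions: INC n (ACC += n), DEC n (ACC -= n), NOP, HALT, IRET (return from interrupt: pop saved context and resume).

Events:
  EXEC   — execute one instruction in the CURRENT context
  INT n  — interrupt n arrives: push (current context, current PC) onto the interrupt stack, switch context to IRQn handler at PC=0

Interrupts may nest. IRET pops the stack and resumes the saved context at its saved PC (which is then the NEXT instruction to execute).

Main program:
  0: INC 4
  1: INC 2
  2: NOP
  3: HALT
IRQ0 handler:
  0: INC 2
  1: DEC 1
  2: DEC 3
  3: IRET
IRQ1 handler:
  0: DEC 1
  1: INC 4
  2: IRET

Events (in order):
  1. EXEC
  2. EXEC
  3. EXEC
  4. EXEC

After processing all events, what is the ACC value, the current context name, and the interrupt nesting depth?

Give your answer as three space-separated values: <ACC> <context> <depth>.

Event 1 (EXEC): [MAIN] PC=0: INC 4 -> ACC=4
Event 2 (EXEC): [MAIN] PC=1: INC 2 -> ACC=6
Event 3 (EXEC): [MAIN] PC=2: NOP
Event 4 (EXEC): [MAIN] PC=3: HALT

Answer: 6 MAIN 0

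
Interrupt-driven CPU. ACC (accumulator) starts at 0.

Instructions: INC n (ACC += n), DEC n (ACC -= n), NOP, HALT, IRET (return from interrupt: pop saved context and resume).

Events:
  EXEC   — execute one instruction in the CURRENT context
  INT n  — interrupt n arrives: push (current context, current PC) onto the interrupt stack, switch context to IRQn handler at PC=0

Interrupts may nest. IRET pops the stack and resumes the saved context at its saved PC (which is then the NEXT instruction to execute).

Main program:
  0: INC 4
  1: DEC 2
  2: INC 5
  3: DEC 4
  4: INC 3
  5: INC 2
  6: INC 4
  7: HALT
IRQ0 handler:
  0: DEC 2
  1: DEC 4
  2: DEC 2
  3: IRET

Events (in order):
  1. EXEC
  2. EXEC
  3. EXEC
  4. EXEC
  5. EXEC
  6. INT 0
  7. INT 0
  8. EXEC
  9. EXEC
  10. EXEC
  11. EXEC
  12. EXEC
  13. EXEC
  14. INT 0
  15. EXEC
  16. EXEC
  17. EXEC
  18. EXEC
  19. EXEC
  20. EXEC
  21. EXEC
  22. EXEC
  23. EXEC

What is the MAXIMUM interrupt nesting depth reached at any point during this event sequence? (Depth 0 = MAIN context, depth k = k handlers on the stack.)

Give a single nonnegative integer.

Answer: 2

Derivation:
Event 1 (EXEC): [MAIN] PC=0: INC 4 -> ACC=4 [depth=0]
Event 2 (EXEC): [MAIN] PC=1: DEC 2 -> ACC=2 [depth=0]
Event 3 (EXEC): [MAIN] PC=2: INC 5 -> ACC=7 [depth=0]
Event 4 (EXEC): [MAIN] PC=3: DEC 4 -> ACC=3 [depth=0]
Event 5 (EXEC): [MAIN] PC=4: INC 3 -> ACC=6 [depth=0]
Event 6 (INT 0): INT 0 arrives: push (MAIN, PC=5), enter IRQ0 at PC=0 (depth now 1) [depth=1]
Event 7 (INT 0): INT 0 arrives: push (IRQ0, PC=0), enter IRQ0 at PC=0 (depth now 2) [depth=2]
Event 8 (EXEC): [IRQ0] PC=0: DEC 2 -> ACC=4 [depth=2]
Event 9 (EXEC): [IRQ0] PC=1: DEC 4 -> ACC=0 [depth=2]
Event 10 (EXEC): [IRQ0] PC=2: DEC 2 -> ACC=-2 [depth=2]
Event 11 (EXEC): [IRQ0] PC=3: IRET -> resume IRQ0 at PC=0 (depth now 1) [depth=1]
Event 12 (EXEC): [IRQ0] PC=0: DEC 2 -> ACC=-4 [depth=1]
Event 13 (EXEC): [IRQ0] PC=1: DEC 4 -> ACC=-8 [depth=1]
Event 14 (INT 0): INT 0 arrives: push (IRQ0, PC=2), enter IRQ0 at PC=0 (depth now 2) [depth=2]
Event 15 (EXEC): [IRQ0] PC=0: DEC 2 -> ACC=-10 [depth=2]
Event 16 (EXEC): [IRQ0] PC=1: DEC 4 -> ACC=-14 [depth=2]
Event 17 (EXEC): [IRQ0] PC=2: DEC 2 -> ACC=-16 [depth=2]
Event 18 (EXEC): [IRQ0] PC=3: IRET -> resume IRQ0 at PC=2 (depth now 1) [depth=1]
Event 19 (EXEC): [IRQ0] PC=2: DEC 2 -> ACC=-18 [depth=1]
Event 20 (EXEC): [IRQ0] PC=3: IRET -> resume MAIN at PC=5 (depth now 0) [depth=0]
Event 21 (EXEC): [MAIN] PC=5: INC 2 -> ACC=-16 [depth=0]
Event 22 (EXEC): [MAIN] PC=6: INC 4 -> ACC=-12 [depth=0]
Event 23 (EXEC): [MAIN] PC=7: HALT [depth=0]
Max depth observed: 2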